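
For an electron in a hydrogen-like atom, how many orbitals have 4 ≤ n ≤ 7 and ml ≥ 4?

10

Go shell by shell, enumerating (l, ml) with ml ≥ 4:
n=5 → 1; n=6 → 3; n=7 → 6.
Total orbitals: 1 + 3 + 6 = 10.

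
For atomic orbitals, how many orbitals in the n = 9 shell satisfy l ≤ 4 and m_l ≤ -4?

1

Contributions: l=4 → 1.
Total orbitals: 1.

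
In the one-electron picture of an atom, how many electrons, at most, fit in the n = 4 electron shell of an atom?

32

A shell holds 2n² electrons: 2 × 4² = 2 × 16 = 32.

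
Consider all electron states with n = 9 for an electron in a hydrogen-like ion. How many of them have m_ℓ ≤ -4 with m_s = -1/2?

With n = 9 the allowed ℓ are 0, 1, …, 8.
The (ℓ, m_ℓ) pairs meeting m_ℓ ≤ -4 give: ℓ=4 → 1; ℓ=5 → 2; ℓ=6 → 3; ℓ=7 → 4; ℓ=8 → 5.
Orbitals: 1 + 2 + 3 + 4 + 5 = 15. With m_s fixed to a single value there is one state per orbital, giving 15 states.

15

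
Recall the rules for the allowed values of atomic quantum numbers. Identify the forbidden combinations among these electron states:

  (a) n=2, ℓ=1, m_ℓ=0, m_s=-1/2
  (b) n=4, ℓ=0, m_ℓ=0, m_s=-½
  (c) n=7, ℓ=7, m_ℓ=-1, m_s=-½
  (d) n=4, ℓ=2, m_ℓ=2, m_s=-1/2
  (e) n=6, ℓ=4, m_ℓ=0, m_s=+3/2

(c) has ℓ = 7 ≥ n = 7, violating 0 ≤ ℓ ≤ n−1.
(e) has m_s = +3/2, but an electron's spin must be ±1/2.
The remaining sets (a), (b), (d) satisfy all four rules.

(c) and (e)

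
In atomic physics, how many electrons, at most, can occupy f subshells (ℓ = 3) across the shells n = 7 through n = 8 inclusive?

28

An f subshell (ℓ = 3) exists for every n ≥ 4, so shells n = 7, 8 each contribute one — 2 subshells.
Since each f subshell holds 2(2·3+1) = 14 electrons, the total is 2 × 14 = 28.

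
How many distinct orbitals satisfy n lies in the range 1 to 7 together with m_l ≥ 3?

20

Work shell by shell — for each n, count the (l, m_l) pairs that satisfy m_l ≥ 3:
n=4 → 1; n=5 → 3; n=6 → 6; n=7 → 10.
Total orbitals: 1 + 3 + 6 + 10 = 20.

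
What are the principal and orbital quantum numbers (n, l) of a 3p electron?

n = 3, l = 1

The leading integer gives n = 3; the letter 'p' means l = 1.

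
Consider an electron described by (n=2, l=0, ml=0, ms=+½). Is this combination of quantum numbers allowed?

n = 2 is a positive integer. l = 0 satisfies 0 ≤ l ≤ n−1 = 1. ml = 0 lies in the range −l … +l (here 0). ms = +1/2 is one of ±1/2.
All four constraints are satisfied.

Yes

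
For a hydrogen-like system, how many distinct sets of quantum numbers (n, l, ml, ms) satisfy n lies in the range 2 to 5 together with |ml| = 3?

12

Per-shell orbital counts meeting the constraint:
n=4 → 2; n=5 → 4.
Orbitals: 2 + 4 = 6. Including both spin states (ms = ±1/2) gives 2 × 6 = 12 states.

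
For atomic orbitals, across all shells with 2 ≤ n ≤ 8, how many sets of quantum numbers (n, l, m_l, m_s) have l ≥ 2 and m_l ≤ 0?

196

Work shell by shell — for each n, count the (l, m_l) pairs that satisfy l ≥ 2 and m_l ≤ 0:
n=3 → 3; n=4 → 7; n=5 → 12; n=6 → 18; n=7 → 25; n=8 → 33.
Orbitals: 3 + 7 + 12 + 18 + 25 + 33 = 98. Including both spin states (m_s = ±1/2) gives 2 × 98 = 196 states.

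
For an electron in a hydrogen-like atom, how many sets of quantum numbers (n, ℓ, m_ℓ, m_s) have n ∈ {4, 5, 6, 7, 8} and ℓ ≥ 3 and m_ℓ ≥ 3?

70

Treat each shell separately and count matching orbitals:
n=4 → 1; n=5 → 3; n=6 → 6; n=7 → 10; n=8 → 15.
Orbitals: 1 + 3 + 6 + 10 + 15 = 35. Including both spin states (m_s = ±1/2) gives 2 × 35 = 70 states.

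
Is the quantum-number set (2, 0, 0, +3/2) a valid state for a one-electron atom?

The spin quantum number for an electron can only be ms = +1/2 or −1/2; ms = +3/2 is not one of those.

Invalid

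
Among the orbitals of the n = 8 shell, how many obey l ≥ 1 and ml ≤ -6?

3

Per l-value: l=6 → 1; l=7 → 2.
Total orbitals: 1 + 2 = 3.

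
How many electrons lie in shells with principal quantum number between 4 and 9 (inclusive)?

Shell n has n² orbitals: 4²=16 + 5²=25 + 6²=36 + 7²=49 + 8²=64 + 9²=81 = 271 orbitals.
Two spin states per orbital: 2 × 271 = 542 electrons.

542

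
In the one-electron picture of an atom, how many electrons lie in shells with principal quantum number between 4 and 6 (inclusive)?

Shell n has n² orbitals: 4²=16 + 5²=25 + 6²=36 = 77 orbitals.
Two spin states per orbital: 2 × 77 = 154 electrons.

154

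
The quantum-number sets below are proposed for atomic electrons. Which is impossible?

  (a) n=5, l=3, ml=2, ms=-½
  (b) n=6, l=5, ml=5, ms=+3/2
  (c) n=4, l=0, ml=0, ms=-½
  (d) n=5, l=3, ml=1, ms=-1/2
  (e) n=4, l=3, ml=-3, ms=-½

(b) has ms = +3/2, but an electron's spin must be ±1/2.
The remaining sets (a), (c), (d), (e) satisfy all four rules.

(b)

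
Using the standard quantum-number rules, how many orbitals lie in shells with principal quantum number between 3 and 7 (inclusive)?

Shell n has n² orbitals: 3²=9 + 4²=16 + 5²=25 + 6²=36 + 7²=49 = 135 orbitals.

135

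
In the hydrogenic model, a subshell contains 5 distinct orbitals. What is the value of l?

2l+1 = 5 gives l = 2.

l = 2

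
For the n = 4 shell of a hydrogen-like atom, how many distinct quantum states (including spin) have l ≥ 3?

14

For n = 4, l ranges over 0 … 3.
Contributions: l=3 → 7.
Orbitals: 7. Each orbital carries two spin states, so 7 × 2 = 14 states.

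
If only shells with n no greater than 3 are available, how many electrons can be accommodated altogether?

28

Total orbitals = 1² + 2² + 3² = 14. Doubling for spin gives 28 electrons.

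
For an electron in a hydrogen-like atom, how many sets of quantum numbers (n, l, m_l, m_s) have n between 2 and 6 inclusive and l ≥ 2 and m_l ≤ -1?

60

Count contributing orbitals for each principal shell:
n=3 → 2; n=4 → 5; n=5 → 9; n=6 → 14.
Orbitals: 2 + 5 + 9 + 14 = 30. Including both spin states (m_s = ±1/2) gives 2 × 30 = 60 states.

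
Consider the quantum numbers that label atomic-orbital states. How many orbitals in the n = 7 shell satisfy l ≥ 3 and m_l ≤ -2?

Per l-value: l=3 → 2; l=4 → 3; l=5 → 4; l=6 → 5.
Total orbitals: 2 + 3 + 4 + 5 = 14.

14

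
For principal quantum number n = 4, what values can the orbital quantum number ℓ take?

0, 1, 2, 3

ℓ is an integer with 0 ≤ ℓ ≤ n−1, so for n = 4: ℓ = 0, 1, 2, 3.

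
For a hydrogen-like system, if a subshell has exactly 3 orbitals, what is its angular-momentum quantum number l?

l = 1 (p)

2l+1 = 3 gives l = 1.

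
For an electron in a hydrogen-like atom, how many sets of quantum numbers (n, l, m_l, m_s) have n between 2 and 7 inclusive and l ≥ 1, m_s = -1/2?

133

Treat each shell separately and count matching orbitals:
n=2 → 3; n=3 → 8; n=4 → 15; n=5 → 24; n=6 → 35; n=7 → 48.
Orbitals: 3 + 8 + 15 + 24 + 35 + 48 = 133. With m_s fixed to -1/2 there is one state per orbital, so 133 states.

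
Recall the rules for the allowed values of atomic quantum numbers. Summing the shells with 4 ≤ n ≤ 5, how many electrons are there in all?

Shell n has n² orbitals: 4²=16 + 5²=25 = 41 orbitals.
Two spin states per orbital: 2 × 41 = 82 electrons.

82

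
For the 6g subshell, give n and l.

The leading integer gives n = 6; the letter 'g' means l = 4.

n = 6, l = 4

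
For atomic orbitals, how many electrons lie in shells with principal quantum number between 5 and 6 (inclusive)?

122

Shell n has n² orbitals: 5²=25 + 6²=36 = 61 orbitals.
Two spin states per orbital: 2 × 61 = 122 electrons.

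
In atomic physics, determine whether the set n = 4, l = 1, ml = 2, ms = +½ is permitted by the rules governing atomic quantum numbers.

Not allowed

The magnetic quantum number must satisfy −l ≤ ml ≤ l. With l = 1, ml can only be -1, 0, 1, so ml = 2 is forbidden.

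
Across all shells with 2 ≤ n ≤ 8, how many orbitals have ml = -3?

15

Treat each shell separately and count matching orbitals:
n=4 → 1; n=5 → 2; n=6 → 3; n=7 → 4; n=8 → 5.
Total orbitals: 1 + 2 + 3 + 4 + 5 = 15.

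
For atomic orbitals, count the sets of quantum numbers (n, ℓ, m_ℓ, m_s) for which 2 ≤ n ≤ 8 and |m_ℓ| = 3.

60

Per-shell orbital counts meeting the constraint:
n=4 → 2; n=5 → 4; n=6 → 6; n=7 → 8; n=8 → 10.
Orbitals: 2 + 4 + 6 + 8 + 10 = 30. Including both spin states (m_s = ±1/2) gives 2 × 30 = 60 states.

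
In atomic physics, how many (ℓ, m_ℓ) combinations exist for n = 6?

36

The n = 6 shell contains n² = 6² = 36 orbitals.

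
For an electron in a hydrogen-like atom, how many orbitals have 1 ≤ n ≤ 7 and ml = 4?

Treat each shell separately and count matching orbitals:
n=5 → 1; n=6 → 2; n=7 → 3.
Total orbitals: 1 + 2 + 3 = 6.

6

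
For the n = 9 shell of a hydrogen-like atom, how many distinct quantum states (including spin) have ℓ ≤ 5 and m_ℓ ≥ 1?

For n = 9, ℓ ranges over 0 … 8.
Per ℓ-value: ℓ=1 → 1; ℓ=2 → 2; ℓ=3 → 3; ℓ=4 → 4; ℓ=5 → 5.
Orbitals: 1 + 2 + 3 + 4 + 5 = 15. Each orbital carries two spin states, so 15 × 2 = 30 states.

30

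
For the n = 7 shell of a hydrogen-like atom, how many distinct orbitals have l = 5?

Per l-value: l=5 → 11.
Total orbitals: 11.

11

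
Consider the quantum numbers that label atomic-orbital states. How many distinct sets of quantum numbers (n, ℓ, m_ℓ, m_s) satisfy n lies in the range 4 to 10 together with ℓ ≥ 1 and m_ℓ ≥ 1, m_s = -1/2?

161

Work shell by shell — for each n, count the (ℓ, m_ℓ) pairs that satisfy ℓ ≥ 1 and m_ℓ ≥ 1:
n=4 → 6; n=5 → 10; n=6 → 15; n=7 → 21; n=8 → 28; n=9 → 36; n=10 → 45.
Orbitals: 6 + 10 + 15 + 21 + 28 + 36 + 45 = 161. With m_s fixed to -1/2 there is one state per orbital, so 161 states.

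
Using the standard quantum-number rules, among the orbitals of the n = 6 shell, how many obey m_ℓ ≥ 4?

3

For n = 6, ℓ ranges over 0 … 5.
Contributions: ℓ=4 → 1; ℓ=5 → 2.
Total orbitals: 1 + 2 = 3.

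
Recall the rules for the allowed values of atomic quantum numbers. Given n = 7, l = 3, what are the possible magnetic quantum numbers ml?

ml takes every integer from −l to +l. With l = 3 that gives the 7 values -3, -2, -1, 0, 1, 2, 3.

-3, -2, -1, 0, 1, 2, 3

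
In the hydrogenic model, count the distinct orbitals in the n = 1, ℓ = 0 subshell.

1

A subshell has 2ℓ+1 orbitals; with ℓ = 0, that's 1.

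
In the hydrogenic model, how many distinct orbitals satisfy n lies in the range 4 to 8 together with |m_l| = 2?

40

Count contributing orbitals for each principal shell:
n=4 → 4; n=5 → 6; n=6 → 8; n=7 → 10; n=8 → 12.
Total orbitals: 4 + 6 + 8 + 10 + 12 = 40.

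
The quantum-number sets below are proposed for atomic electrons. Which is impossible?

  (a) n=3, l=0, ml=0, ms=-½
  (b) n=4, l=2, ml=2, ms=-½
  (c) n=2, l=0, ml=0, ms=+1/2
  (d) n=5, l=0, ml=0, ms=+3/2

(d)

(d) has ms = +3/2, but an electron's spin must be ±1/2.
The remaining sets (a), (b), (c) satisfy all four rules.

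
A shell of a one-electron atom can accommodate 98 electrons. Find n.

n = 7

2n² = 98 ⇒ n² = 49 ⇒ n = 7.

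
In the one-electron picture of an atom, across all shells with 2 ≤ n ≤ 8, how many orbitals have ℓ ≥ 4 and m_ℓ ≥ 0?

Treat each shell separately and count matching orbitals:
n=5 → 5; n=6 → 11; n=7 → 18; n=8 → 26.
Total orbitals: 5 + 11 + 18 + 26 = 60.

60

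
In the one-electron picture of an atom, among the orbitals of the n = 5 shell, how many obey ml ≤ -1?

10

The n = 5 shell has l = 0 through 4; check each.
Contributions: l=1 → 1; l=2 → 2; l=3 → 3; l=4 → 4.
Total orbitals: 1 + 2 + 3 + 4 = 10.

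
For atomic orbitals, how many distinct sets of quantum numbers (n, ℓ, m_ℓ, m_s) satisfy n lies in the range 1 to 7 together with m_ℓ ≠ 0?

224

Per-shell orbital counts meeting the constraint:
n=2 → 2; n=3 → 6; n=4 → 12; n=5 → 20; n=6 → 30; n=7 → 42.
Orbitals: 2 + 6 + 12 + 20 + 30 + 42 = 112. Including both spin states (m_s = ±1/2) gives 2 × 112 = 224 states.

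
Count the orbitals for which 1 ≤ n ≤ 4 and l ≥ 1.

26

For each n in the range, tally the orbitals obeying l ≥ 1:
n=2 → 3; n=3 → 8; n=4 → 15.
Total orbitals: 3 + 8 + 15 = 26.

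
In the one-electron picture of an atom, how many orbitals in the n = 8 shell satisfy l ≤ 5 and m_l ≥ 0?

21

The n = 8 shell has l = 0 through 7; check each.
Contributions: l=0 → 1; l=1 → 2; l=2 → 3; l=3 → 4; l=4 → 5; l=5 → 6.
Total orbitals: 1 + 2 + 3 + 4 + 5 + 6 = 21.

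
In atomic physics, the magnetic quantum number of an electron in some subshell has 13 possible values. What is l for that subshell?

ml ranges over 2l+1 integers, so 2l+1 = 13 ⇒ l = 6.

l = 6 (i)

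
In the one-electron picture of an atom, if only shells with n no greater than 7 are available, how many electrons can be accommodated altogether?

Total orbitals = 1² + 2² + 3² + 4² + 5² + 6² + 7² = 140. Doubling for spin gives 280 electrons.

280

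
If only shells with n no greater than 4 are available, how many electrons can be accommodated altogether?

Total orbitals = 1² + 2² + 3² + 4² = 30. Doubling for spin gives 60 electrons.

60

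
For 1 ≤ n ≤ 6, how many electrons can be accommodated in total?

182

Total orbitals = 1² + 2² + 3² + 4² + 5² + 6² = 91. Doubling for spin gives 182 electrons.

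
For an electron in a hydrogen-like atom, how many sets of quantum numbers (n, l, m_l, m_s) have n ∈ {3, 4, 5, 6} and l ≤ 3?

Go shell by shell, enumerating (l, m_l) with l ≤ 3:
n=3 → 9; n=4 → 16; n=5 → 16; n=6 → 16.
Orbitals: 9 + 16 + 16 + 16 = 57. Including both spin states (m_s = ±1/2) gives 2 × 57 = 114 states.

114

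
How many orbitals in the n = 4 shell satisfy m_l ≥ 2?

For n = 4, l ranges over 0 … 3.
The (l, m_l) pairs meeting m_l ≥ 2 give: l=2 → 1; l=3 → 2.
Total orbitals: 1 + 2 = 3.

3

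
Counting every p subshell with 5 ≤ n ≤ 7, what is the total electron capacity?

18

A p subshell (l = 1) exists for every n ≥ 2, so shells n = 5, 6, 7 each contribute one — 3 subshells.
Since each p subshell holds 2(2·1+1) = 6 electrons, the total is 3 × 6 = 18.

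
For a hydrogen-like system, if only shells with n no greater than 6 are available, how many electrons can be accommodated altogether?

182

Total orbitals = 1² + 2² + 3² + 4² + 5² + 6² = 91. Doubling for spin gives 182 electrons.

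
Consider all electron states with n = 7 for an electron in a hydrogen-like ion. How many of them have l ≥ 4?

Go through l = 0, …, 6 (the values permitted for n = 7).
Contributions: l=4 → 9; l=5 → 11; l=6 → 13.
Orbitals: 9 + 11 + 13 = 33. Each orbital carries two spin states, so 33 × 2 = 66 states.

66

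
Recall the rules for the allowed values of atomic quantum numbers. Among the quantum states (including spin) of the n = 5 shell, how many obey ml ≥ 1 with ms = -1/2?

10

With n = 5 the allowed l are 0, 1, …, 4.
Per l-value: l=1 → 1; l=2 → 2; l=3 → 3; l=4 → 4.
Orbitals: 1 + 2 + 3 + 4 = 10. With ms fixed to a single value there is one state per orbital, giving 10 states.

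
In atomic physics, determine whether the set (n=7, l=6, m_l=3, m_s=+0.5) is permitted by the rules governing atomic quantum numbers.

n = 7 is a positive integer. l = 6 satisfies 0 ≤ l ≤ n−1 = 6. m_l = 3 lies in the range −l … +l (here −6 … 6). m_s = +1/2 is one of ±1/2.
All four constraints are satisfied.

Yes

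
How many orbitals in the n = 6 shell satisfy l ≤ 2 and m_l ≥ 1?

With n = 6 the allowed l are 0, 1, …, 5.
Contributions: l=1 → 1; l=2 → 2.
Total orbitals: 1 + 2 = 3.

3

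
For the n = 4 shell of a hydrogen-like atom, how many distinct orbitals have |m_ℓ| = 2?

Go through ℓ = 0, …, 3 (the values permitted for n = 4).
The (ℓ, m_ℓ) pairs meeting |m_ℓ| = 2 give: ℓ=2 → 2; ℓ=3 → 2.
Total orbitals: 2 + 2 = 4.

4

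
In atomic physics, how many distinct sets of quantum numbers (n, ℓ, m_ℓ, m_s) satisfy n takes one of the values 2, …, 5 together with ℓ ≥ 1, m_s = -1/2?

50

Per-shell orbital counts meeting the constraint:
n=2 → 3; n=3 → 8; n=4 → 15; n=5 → 24.
Orbitals: 3 + 8 + 15 + 24 = 50. With m_s fixed to -1/2 there is one state per orbital, so 50 states.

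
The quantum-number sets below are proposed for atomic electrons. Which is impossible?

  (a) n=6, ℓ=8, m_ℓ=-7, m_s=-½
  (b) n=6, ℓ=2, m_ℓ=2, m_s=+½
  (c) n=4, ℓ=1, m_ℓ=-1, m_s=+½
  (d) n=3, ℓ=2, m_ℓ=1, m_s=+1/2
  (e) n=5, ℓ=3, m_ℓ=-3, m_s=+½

(a)

(a) has ℓ = 8 ≥ n = 6, violating 0 ≤ ℓ ≤ n−1.
The remaining sets (b), (c), (d), (e) satisfy all four rules.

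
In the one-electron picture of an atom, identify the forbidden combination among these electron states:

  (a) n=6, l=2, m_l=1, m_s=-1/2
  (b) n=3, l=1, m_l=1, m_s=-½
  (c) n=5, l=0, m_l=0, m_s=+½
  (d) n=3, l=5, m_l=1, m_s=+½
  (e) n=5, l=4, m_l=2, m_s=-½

(d)

(d) has l = 5 ≥ n = 3, violating 0 ≤ l ≤ n−1.
The remaining sets (a), (b), (c), (e) satisfy all four rules.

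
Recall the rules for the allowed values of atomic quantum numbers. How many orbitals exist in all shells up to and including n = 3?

14

Total orbitals = 1² + 2² + 3² = 14.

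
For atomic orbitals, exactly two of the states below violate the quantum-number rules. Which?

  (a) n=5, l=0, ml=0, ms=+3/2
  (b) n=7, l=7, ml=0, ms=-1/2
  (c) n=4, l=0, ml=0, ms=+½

(a) and (b)

(a) has ms = +3/2, but an electron's spin must be ±1/2.
(b) has l = 7 ≥ n = 7, violating 0 ≤ l ≤ n−1.
The remaining set (c) satisfies all four rules.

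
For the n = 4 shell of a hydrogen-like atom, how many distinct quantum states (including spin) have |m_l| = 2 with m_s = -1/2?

Go through l = 0, …, 3 (the values permitted for n = 4).
Contributions: l=2 → 2; l=3 → 2.
Orbitals: 2 + 2 = 4. With m_s fixed to a single value there is one state per orbital, giving 4 states.

4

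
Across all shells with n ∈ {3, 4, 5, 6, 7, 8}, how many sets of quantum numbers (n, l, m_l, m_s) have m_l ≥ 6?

Per-shell orbital counts meeting the constraint:
n=7 → 1; n=8 → 3.
Orbitals: 1 + 3 = 4. Including both spin states (m_s = ±1/2) gives 2 × 4 = 8 states.

8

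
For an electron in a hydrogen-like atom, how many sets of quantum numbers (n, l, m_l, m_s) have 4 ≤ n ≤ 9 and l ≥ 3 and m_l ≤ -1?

Work shell by shell — for each n, count the (l, m_l) pairs that satisfy l ≥ 3 and m_l ≤ -1:
n=4 → 3; n=5 → 7; n=6 → 12; n=7 → 18; n=8 → 25; n=9 → 33.
Orbitals: 3 + 7 + 12 + 18 + 25 + 33 = 98. Including both spin states (m_s = ±1/2) gives 2 × 98 = 196 states.

196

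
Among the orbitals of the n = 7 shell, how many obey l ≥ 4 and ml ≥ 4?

For n = 7, l ranges over 0 … 6.
The (l, ml) pairs meeting l ≥ 4 and ml ≥ 4 give: l=4 → 1; l=5 → 2; l=6 → 3.
Total orbitals: 1 + 2 + 3 = 6.

6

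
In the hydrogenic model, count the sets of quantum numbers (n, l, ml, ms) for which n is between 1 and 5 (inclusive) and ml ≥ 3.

Go shell by shell, enumerating (l, ml) with ml ≥ 3:
n=4 → 1; n=5 → 3.
Orbitals: 1 + 3 = 4. Including both spin states (ms = ±1/2) gives 2 × 4 = 8 states.

8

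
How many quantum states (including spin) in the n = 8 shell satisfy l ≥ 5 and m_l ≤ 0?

42

For n = 8, l ranges over 0 … 7.
Per l-value: l=5 → 6; l=6 → 7; l=7 → 8.
Orbitals: 6 + 7 + 8 = 21. Each orbital carries two spin states, so 21 × 2 = 42 states.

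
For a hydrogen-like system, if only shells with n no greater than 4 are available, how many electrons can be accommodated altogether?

Total orbitals = 1² + 2² + 3² + 4² = 30. Doubling for spin gives 60 electrons.

60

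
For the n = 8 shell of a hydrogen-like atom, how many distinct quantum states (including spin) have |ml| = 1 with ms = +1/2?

14

For n = 8, l ranges over 0 … 7.
The (l, ml) pairs meeting |ml| = 1 give: l=1 → 2; l=2 → 2; l=3 → 2; l=4 → 2; l=5 → 2; l=6 → 2; l=7 → 2.
Orbitals: 2 + 2 + 2 + 2 + 2 + 2 + 2 = 14. With ms fixed to a single value there is one state per orbital, giving 14 states.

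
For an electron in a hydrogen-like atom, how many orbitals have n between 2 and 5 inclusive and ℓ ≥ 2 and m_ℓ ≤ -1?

For each n in the range, tally the orbitals obeying ℓ ≥ 2 and m_ℓ ≤ -1:
n=3 → 2; n=4 → 5; n=5 → 9.
Total orbitals: 2 + 5 + 9 = 16.

16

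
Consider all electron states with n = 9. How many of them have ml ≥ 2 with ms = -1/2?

28

With n = 9 the allowed l are 0, 1, …, 8.
The (l, ml) pairs meeting ml ≥ 2 give: l=2 → 1; l=3 → 2; l=4 → 3; l=5 → 4; l=6 → 5; l=7 → 6; l=8 → 7.
Orbitals: 1 + 2 + 3 + 4 + 5 + 6 + 7 = 28. With ms fixed to a single value there is one state per orbital, giving 28 states.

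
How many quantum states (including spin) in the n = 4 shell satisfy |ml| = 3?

4

For n = 4, l ranges over 0 … 3.
The (l, ml) pairs meeting |ml| = 3 give: l=3 → 2.
Orbitals: 2. Each orbital carries two spin states, so 2 × 2 = 4 states.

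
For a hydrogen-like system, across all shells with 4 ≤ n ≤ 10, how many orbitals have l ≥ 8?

For each n in the range, tally the orbitals obeying l ≥ 8:
n=9 → 17; n=10 → 36.
Total orbitals: 17 + 36 = 53.

53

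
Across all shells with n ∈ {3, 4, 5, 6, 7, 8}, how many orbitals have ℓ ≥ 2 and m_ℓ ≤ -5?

Treat each shell separately and count matching orbitals:
n=6 → 1; n=7 → 3; n=8 → 6.
Total orbitals: 1 + 3 + 6 = 10.

10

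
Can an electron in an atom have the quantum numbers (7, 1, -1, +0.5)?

n = 7 is a positive integer. ℓ = 1 satisfies 0 ≤ ℓ ≤ n−1 = 6. m_ℓ = -1 lies in the range −ℓ … +ℓ (here −1 … 1). m_s = +1/2 is one of ±1/2.
All four constraints are satisfied.

Valid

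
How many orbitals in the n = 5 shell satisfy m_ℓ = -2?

3

With n = 5 the allowed ℓ are 0, 1, …, 4.
Orbitals with m_ℓ = -2, by ℓ: ℓ=2 → 1; ℓ=3 → 1; ℓ=4 → 1.
Total orbitals: 1 + 1 + 1 = 3.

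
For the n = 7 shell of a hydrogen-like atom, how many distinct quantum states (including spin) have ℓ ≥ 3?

The n = 7 shell has ℓ = 0 through 6; check each.
The (ℓ, m_ℓ) pairs meeting ℓ ≥ 3 give: ℓ=3 → 7; ℓ=4 → 9; ℓ=5 → 11; ℓ=6 → 13.
Orbitals: 7 + 9 + 11 + 13 = 40. Each orbital carries two spin states, so 40 × 2 = 80 states.

80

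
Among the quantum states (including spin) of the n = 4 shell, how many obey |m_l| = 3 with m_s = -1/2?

Go through l = 0, …, 3 (the values permitted for n = 4).
Orbitals with |m_l| = 3, by l: l=3 → 2.
Orbitals: 2. With m_s fixed to a single value there is one state per orbital, giving 2 states.

2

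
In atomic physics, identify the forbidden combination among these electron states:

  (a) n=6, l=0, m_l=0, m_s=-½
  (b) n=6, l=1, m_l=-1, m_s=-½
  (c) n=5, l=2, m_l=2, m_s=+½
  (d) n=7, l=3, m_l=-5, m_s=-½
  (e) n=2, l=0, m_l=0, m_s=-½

(d)

(d) has |m_l| = 5 > l = 3, violating −l ≤ m_l ≤ l.
The remaining sets (a), (b), (c), (e) satisfy all four rules.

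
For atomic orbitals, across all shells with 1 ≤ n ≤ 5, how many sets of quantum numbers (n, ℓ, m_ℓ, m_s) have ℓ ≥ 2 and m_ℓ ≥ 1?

32

Per-shell orbital counts meeting the constraint:
n=3 → 2; n=4 → 5; n=5 → 9.
Orbitals: 2 + 5 + 9 = 16. Including both spin states (m_s = ±1/2) gives 2 × 16 = 32 states.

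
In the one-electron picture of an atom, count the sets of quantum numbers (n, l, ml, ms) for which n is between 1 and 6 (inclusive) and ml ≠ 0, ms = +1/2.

Treat each shell separately and count matching orbitals:
n=2 → 2; n=3 → 6; n=4 → 12; n=5 → 20; n=6 → 30.
Orbitals: 2 + 6 + 12 + 20 + 30 = 70. With ms fixed to +1/2 there is one state per orbital, so 70 states.

70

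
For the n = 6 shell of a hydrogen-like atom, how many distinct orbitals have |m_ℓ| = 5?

2

Go through ℓ = 0, …, 5 (the values permitted for n = 6).
The (ℓ, m_ℓ) pairs meeting |m_ℓ| = 5 give: ℓ=5 → 2.
Total orbitals: 2.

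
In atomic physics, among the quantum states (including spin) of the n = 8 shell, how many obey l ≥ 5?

78

With n = 8 the allowed l are 0, 1, …, 7.
The (l, m_l) pairs meeting l ≥ 5 give: l=5 → 11; l=6 → 13; l=7 → 15.
Orbitals: 11 + 13 + 15 = 39. Each orbital carries two spin states, so 39 × 2 = 78 states.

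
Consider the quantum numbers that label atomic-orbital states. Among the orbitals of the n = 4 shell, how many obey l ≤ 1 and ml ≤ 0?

3

The (l, ml) pairs meeting l ≤ 1 and ml ≤ 0 give: l=0 → 1; l=1 → 2.
Total orbitals: 1 + 2 = 3.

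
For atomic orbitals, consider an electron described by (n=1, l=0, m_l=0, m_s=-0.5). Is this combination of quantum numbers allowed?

n = 1 is a positive integer. l = 0 satisfies 0 ≤ l ≤ n−1 = 0. m_l = 0 lies in the range −l … +l (here 0). m_s = -1/2 is one of ±1/2.
All four constraints are satisfied.

Yes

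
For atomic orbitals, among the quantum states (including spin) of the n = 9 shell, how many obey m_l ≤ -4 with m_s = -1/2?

15

Orbitals with m_l ≤ -4, by l: l=4 → 1; l=5 → 2; l=6 → 3; l=7 → 4; l=8 → 5.
Orbitals: 1 + 2 + 3 + 4 + 5 = 15. With m_s fixed to a single value there is one state per orbital, giving 15 states.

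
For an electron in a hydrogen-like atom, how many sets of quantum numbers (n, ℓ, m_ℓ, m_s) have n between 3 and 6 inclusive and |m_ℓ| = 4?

Work shell by shell — for each n, count the (ℓ, m_ℓ) pairs that satisfy |m_ℓ| = 4:
n=5 → 2; n=6 → 4.
Orbitals: 2 + 4 = 6. Including both spin states (m_s = ±1/2) gives 2 × 6 = 12 states.

12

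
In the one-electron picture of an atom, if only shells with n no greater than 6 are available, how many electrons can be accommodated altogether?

182

Total orbitals = 1² + 2² + 3² + 4² + 5² + 6² = 91. Doubling for spin gives 182 electrons.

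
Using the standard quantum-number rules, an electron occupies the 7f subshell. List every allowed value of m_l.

-3, -2, -1, 0, 1, 2, 3

The 7f subshell has l = 3, and m_l takes every integer from −l to +l. With l = 3 that gives the 7 values -3, -2, -1, 0, 1, 2, 3.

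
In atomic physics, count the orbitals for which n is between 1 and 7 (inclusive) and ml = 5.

For each n in the range, tally the orbitals obeying ml = 5:
n=6 → 1; n=7 → 2.
Total orbitals: 1 + 2 = 3.

3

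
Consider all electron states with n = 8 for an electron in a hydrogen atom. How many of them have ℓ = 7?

30

The (ℓ, m_ℓ) pairs meeting ℓ = 7 give: ℓ=7 → 15.
Orbitals: 15. Each orbital carries two spin states, so 15 × 2 = 30 states.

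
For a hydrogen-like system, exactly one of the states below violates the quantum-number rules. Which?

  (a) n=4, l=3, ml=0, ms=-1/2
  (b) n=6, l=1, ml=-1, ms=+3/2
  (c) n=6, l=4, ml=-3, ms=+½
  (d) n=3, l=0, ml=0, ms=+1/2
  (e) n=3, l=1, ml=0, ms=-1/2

(b) has ms = +3/2, but an electron's spin must be ±1/2.
The remaining sets (a), (c), (d), (e) satisfy all four rules.

(b)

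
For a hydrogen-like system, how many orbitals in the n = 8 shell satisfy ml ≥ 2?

21

Go through l = 0, …, 7 (the values permitted for n = 8).
Per l-value: l=2 → 1; l=3 → 2; l=4 → 3; l=5 → 4; l=6 → 5; l=7 → 6.
Total orbitals: 1 + 2 + 3 + 4 + 5 + 6 = 21.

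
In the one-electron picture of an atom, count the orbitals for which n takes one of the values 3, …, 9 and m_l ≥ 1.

For each n in the range, tally the orbitals obeying m_l ≥ 1:
n=3 → 3; n=4 → 6; n=5 → 10; n=6 → 15; n=7 → 21; n=8 → 28; n=9 → 36.
Total orbitals: 3 + 6 + 10 + 15 + 21 + 28 + 36 = 119.

119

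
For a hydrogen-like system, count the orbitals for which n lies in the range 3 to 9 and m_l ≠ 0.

Per-shell orbital counts meeting the constraint:
n=3 → 6; n=4 → 12; n=5 → 20; n=6 → 30; n=7 → 42; n=8 → 56; n=9 → 72.
Total orbitals: 6 + 12 + 20 + 30 + 42 + 56 + 72 = 238.

238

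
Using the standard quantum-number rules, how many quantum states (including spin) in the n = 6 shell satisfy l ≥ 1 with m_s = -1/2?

For n = 6, l ranges over 0 … 5.
Contributions: l=1 → 3; l=2 → 5; l=3 → 7; l=4 → 9; l=5 → 11.
Orbitals: 3 + 5 + 7 + 9 + 11 = 35. With m_s fixed to a single value there is one state per orbital, giving 35 states.

35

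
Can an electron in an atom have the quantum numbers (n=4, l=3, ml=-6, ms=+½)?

Not allowed

The magnetic quantum number must satisfy −l ≤ ml ≤ l. With l = 3, ml can only be -3, -2, -1, 0, 1, 2, 3, so ml = -6 is forbidden.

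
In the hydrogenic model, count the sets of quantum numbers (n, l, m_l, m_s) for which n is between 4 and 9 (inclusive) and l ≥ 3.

Count contributing orbitals for each principal shell:
n=4 → 7; n=5 → 16; n=6 → 27; n=7 → 40; n=8 → 55; n=9 → 72.
Orbitals: 7 + 16 + 27 + 40 + 55 + 72 = 217. Including both spin states (m_s = ±1/2) gives 2 × 217 = 434 states.

434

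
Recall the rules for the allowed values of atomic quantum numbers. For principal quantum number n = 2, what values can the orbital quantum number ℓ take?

ℓ is an integer with 0 ≤ ℓ ≤ n−1, so for n = 2: ℓ = 0, 1.

0, 1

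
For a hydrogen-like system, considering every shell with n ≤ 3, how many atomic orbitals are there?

14

Total orbitals = 1² + 2² + 3² = 14.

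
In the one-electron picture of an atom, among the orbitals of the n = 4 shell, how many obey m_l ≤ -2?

With n = 4 the allowed l are 0, 1, …, 3.
Contributions: l=2 → 1; l=3 → 2.
Total orbitals: 1 + 2 = 3.

3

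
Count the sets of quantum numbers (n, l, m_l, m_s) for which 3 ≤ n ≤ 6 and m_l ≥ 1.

Go shell by shell, enumerating (l, m_l) with m_l ≥ 1:
n=3 → 3; n=4 → 6; n=5 → 10; n=6 → 15.
Orbitals: 3 + 6 + 10 + 15 = 34. Including both spin states (m_s = ±1/2) gives 2 × 34 = 68 states.

68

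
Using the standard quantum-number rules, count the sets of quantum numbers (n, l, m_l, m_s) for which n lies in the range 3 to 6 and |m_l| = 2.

Work shell by shell — for each n, count the (l, m_l) pairs that satisfy |m_l| = 2:
n=3 → 2; n=4 → 4; n=5 → 6; n=6 → 8.
Orbitals: 2 + 4 + 6 + 8 = 20. Including both spin states (m_s = ±1/2) gives 2 × 20 = 40 states.

40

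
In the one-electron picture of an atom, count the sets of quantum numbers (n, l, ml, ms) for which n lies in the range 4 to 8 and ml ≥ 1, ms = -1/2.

80

For each n in the range, tally the orbitals obeying ml ≥ 1:
n=4 → 6; n=5 → 10; n=6 → 15; n=7 → 21; n=8 → 28.
Orbitals: 6 + 10 + 15 + 21 + 28 = 80. With ms fixed to -1/2 there is one state per orbital, so 80 states.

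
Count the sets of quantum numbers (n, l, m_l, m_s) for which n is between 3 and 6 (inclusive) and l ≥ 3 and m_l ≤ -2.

Treat each shell separately and count matching orbitals:
n=4 → 2; n=5 → 5; n=6 → 9.
Orbitals: 2 + 5 + 9 = 16. Including both spin states (m_s = ±1/2) gives 2 × 16 = 32 states.

32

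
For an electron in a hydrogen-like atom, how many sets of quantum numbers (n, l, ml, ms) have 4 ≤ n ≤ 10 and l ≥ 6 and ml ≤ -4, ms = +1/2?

40

Work shell by shell — for each n, count the (l, ml) pairs that satisfy l ≥ 6 and ml ≤ -4:
n=7 → 3; n=8 → 7; n=9 → 12; n=10 → 18.
Orbitals: 3 + 7 + 12 + 18 = 40. With ms fixed to +1/2 there is one state per orbital, so 40 states.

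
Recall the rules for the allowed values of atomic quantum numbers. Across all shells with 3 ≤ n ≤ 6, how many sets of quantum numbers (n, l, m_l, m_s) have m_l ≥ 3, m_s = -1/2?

Go shell by shell, enumerating (l, m_l) with m_l ≥ 3:
n=4 → 1; n=5 → 3; n=6 → 6.
Orbitals: 1 + 3 + 6 = 10. With m_s fixed to -1/2 there is one state per orbital, so 10 states.

10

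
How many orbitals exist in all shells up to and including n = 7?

140

Total orbitals = 1² + 2² + 3² + 4² + 5² + 6² + 7² = 140.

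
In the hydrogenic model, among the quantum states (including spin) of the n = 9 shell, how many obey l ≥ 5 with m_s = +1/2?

56

The n = 9 shell has l = 0 through 8; check each.
The (l, m_l) pairs meeting l ≥ 5 give: l=5 → 11; l=6 → 13; l=7 → 15; l=8 → 17.
Orbitals: 11 + 13 + 15 + 17 = 56. With m_s fixed to a single value there is one state per orbital, giving 56 states.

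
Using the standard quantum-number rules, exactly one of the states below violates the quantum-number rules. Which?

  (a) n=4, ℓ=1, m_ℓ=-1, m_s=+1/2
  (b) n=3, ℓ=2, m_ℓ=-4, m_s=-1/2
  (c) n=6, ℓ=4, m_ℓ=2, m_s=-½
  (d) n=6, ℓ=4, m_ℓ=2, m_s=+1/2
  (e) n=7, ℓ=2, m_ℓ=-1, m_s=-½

(b)

(b) has |m_ℓ| = 4 > ℓ = 2, violating −ℓ ≤ m_ℓ ≤ ℓ.
The remaining sets (a), (c), (d), (e) satisfy all four rules.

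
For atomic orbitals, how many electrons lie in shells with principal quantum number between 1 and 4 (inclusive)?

60

Shell n has n² orbitals: 1²=1 + 2²=4 + 3²=9 + 4²=16 = 30 orbitals.
Two spin states per orbital: 2 × 30 = 60 electrons.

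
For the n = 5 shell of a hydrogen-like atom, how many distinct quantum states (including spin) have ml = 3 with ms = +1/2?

Per l-value: l=3 → 1; l=4 → 1.
Orbitals: 1 + 1 = 2. With ms fixed to a single value there is one state per orbital, giving 2 states.

2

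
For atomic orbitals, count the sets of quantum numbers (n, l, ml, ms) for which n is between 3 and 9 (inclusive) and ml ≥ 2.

For each n in the range, tally the orbitals obeying ml ≥ 2:
n=3 → 1; n=4 → 3; n=5 → 6; n=6 → 10; n=7 → 15; n=8 → 21; n=9 → 28.
Orbitals: 1 + 3 + 6 + 10 + 15 + 21 + 28 = 84. Including both spin states (ms = ±1/2) gives 2 × 84 = 168 states.

168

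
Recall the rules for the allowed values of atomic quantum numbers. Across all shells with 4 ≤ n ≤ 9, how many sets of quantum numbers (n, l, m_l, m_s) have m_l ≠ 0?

Treat each shell separately and count matching orbitals:
n=4 → 12; n=5 → 20; n=6 → 30; n=7 → 42; n=8 → 56; n=9 → 72.
Orbitals: 12 + 20 + 30 + 42 + 56 + 72 = 232. Including both spin states (m_s = ±1/2) gives 2 × 232 = 464 states.

464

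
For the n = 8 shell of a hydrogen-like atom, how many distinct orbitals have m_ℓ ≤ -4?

The n = 8 shell has ℓ = 0 through 7; check each.
Per ℓ-value: ℓ=4 → 1; ℓ=5 → 2; ℓ=6 → 3; ℓ=7 → 4.
Total orbitals: 1 + 2 + 3 + 4 = 10.

10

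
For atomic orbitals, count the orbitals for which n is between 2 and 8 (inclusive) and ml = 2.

21

Go shell by shell, enumerating (l, ml) with ml = 2:
n=3 → 1; n=4 → 2; n=5 → 3; n=6 → 4; n=7 → 5; n=8 → 6.
Total orbitals: 1 + 2 + 3 + 4 + 5 + 6 = 21.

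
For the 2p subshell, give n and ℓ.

The leading integer gives n = 2; the letter 'p' means ℓ = 1.

n = 2, ℓ = 1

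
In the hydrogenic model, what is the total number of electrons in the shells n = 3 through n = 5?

100

Shell n has n² orbitals: 3²=9 + 4²=16 + 5²=25 = 50 orbitals.
Two spin states per orbital: 2 × 50 = 100 electrons.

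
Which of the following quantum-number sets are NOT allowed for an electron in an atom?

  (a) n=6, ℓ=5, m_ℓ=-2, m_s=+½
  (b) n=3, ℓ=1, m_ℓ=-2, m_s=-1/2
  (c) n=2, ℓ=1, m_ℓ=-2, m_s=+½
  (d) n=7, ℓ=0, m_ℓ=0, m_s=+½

(b) has |m_ℓ| = 2 > ℓ = 1, violating −ℓ ≤ m_ℓ ≤ ℓ.
(c) has |m_ℓ| = 2 > ℓ = 1, violating −ℓ ≤ m_ℓ ≤ ℓ.
The remaining sets (a), (d) satisfy all four rules.

(b) and (c)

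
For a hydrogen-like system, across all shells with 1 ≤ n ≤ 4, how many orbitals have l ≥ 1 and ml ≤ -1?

Per-shell orbital counts meeting the constraint:
n=2 → 1; n=3 → 3; n=4 → 6.
Total orbitals: 1 + 3 + 6 = 10.

10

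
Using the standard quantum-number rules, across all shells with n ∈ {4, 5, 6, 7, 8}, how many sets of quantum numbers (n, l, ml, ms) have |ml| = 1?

100

Go shell by shell, enumerating (l, ml) with |ml| = 1:
n=4 → 6; n=5 → 8; n=6 → 10; n=7 → 12; n=8 → 14.
Orbitals: 6 + 8 + 10 + 12 + 14 = 50. Including both spin states (ms = ±1/2) gives 2 × 50 = 100 states.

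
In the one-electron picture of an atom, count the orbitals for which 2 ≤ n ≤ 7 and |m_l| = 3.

20

Work shell by shell — for each n, count the (l, m_l) pairs that satisfy |m_l| = 3:
n=4 → 2; n=5 → 4; n=6 → 6; n=7 → 8.
Total orbitals: 2 + 4 + 6 + 8 = 20.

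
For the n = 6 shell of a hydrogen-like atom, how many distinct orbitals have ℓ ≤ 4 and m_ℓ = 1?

4

The (ℓ, m_ℓ) pairs meeting ℓ ≤ 4 and m_ℓ = 1 give: ℓ=1 → 1; ℓ=2 → 1; ℓ=3 → 1; ℓ=4 → 1.
Total orbitals: 1 + 1 + 1 + 1 = 4.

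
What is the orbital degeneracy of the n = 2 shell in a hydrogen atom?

4

The n = 2 shell contains n² = 2² = 4 orbitals.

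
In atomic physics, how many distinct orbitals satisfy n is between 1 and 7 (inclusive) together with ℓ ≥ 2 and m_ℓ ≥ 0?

65

Count contributing orbitals for each principal shell:
n=3 → 3; n=4 → 7; n=5 → 12; n=6 → 18; n=7 → 25.
Total orbitals: 3 + 7 + 12 + 18 + 25 = 65.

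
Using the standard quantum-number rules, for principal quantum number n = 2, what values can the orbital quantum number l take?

l is an integer with 0 ≤ l ≤ n−1, so for n = 2: l = 0, 1.

0, 1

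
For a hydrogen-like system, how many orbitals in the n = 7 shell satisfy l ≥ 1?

Per l-value: l=1 → 3; l=2 → 5; l=3 → 7; l=4 → 9; l=5 → 11; l=6 → 13.
Total orbitals: 3 + 5 + 7 + 9 + 11 + 13 = 48.

48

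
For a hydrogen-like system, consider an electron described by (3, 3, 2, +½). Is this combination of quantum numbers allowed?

No

The orbital quantum number must satisfy 0 ≤ l ≤ n−1. With n = 3 the allowed l values are 0, 1, 2, so l = 3 is out of range.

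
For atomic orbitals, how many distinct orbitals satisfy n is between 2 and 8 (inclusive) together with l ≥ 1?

Per-shell orbital counts meeting the constraint:
n=2 → 3; n=3 → 8; n=4 → 15; n=5 → 24; n=6 → 35; n=7 → 48; n=8 → 63.
Total orbitals: 3 + 8 + 15 + 24 + 35 + 48 + 63 = 196.

196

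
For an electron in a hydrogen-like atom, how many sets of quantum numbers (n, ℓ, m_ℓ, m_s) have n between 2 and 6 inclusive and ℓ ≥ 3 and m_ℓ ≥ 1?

44

Count contributing orbitals for each principal shell:
n=4 → 3; n=5 → 7; n=6 → 12.
Orbitals: 3 + 7 + 12 = 22. Including both spin states (m_s = ±1/2) gives 2 × 22 = 44 states.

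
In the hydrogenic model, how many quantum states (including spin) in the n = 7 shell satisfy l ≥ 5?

The n = 7 shell has l = 0 through 6; check each.
Orbitals with l ≥ 5, by l: l=5 → 11; l=6 → 13.
Orbitals: 11 + 13 = 24. Each orbital carries two spin states, so 24 × 2 = 48 states.

48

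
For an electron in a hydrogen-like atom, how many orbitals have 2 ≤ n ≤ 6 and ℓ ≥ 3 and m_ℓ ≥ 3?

10

Treat each shell separately and count matching orbitals:
n=4 → 1; n=5 → 3; n=6 → 6.
Total orbitals: 1 + 3 + 6 = 10.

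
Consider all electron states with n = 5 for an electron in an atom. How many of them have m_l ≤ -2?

The (l, m_l) pairs meeting m_l ≤ -2 give: l=2 → 1; l=3 → 2; l=4 → 3.
Orbitals: 1 + 2 + 3 = 6. Each orbital carries two spin states, so 6 × 2 = 12 states.

12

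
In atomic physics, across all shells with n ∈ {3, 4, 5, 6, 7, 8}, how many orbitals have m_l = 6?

3

Per-shell orbital counts meeting the constraint:
n=7 → 1; n=8 → 2.
Total orbitals: 1 + 2 = 3.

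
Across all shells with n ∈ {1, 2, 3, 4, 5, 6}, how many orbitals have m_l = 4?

3

Count contributing orbitals for each principal shell:
n=5 → 1; n=6 → 2.
Total orbitals: 1 + 2 = 3.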